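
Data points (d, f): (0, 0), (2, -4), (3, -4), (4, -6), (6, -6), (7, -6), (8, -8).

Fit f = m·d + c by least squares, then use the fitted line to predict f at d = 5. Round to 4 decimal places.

Compute the Gram sums: Σd·d = 178, Σd = 30, Σ1 = 7.
Right-hand side: Σd·f = -186, Σf = -34.
Normal equations: [[178, 30]; [30, 7]]·[m, c]ᵀ = [-186, -34]ᵀ.
det = 178·7 − 30² = 346.
m = ((-186)·7 − 30·(-34))/346 = -141/173; c = (178·(-34) − 30·(-186))/346 = -236/173.
At d = 5: f̂ = (-141/173)·(5) + (-236/173)·(1) = -941/173.

f̂ = -5.4393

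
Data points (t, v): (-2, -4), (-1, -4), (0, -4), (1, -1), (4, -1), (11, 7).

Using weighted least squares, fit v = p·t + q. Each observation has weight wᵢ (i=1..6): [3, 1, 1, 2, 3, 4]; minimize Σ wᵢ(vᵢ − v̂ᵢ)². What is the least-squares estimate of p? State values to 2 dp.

The normal equations are: 547·p + 51·q = 322;  51·p + 14·q = 3.
Δ = 547·14 − 51² = 5057.
p = (322·14 − 51·3)/5057 = 335/389; q = (547·3 − 51·322)/5057 = -1137/389.

p = 0.86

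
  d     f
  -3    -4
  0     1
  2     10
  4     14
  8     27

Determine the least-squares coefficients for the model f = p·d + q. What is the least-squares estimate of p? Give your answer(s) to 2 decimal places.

p = 2.88

Normal-equation sums: Σd·d = 93, Σd = 11, Σ1 = 5.
And Σd·f = 304, Σf = 48.
Δ = 93·5 − 11² = 344.
p = (304·5 − 11·48)/344 = 124/43; q = (93·48 − 11·304)/344 = 140/43.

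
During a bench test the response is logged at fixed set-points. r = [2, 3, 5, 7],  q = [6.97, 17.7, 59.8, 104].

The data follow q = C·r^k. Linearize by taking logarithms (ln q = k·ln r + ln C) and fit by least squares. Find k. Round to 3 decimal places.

With ln qᵢ as the transformed response and ln rᵢ as the regressor:
Σln r = 5.3471, Σ(ln r)² = 8.0643, Σln q = 13.5506, Σln r·ln q = 20.1245.
Equations: 8.0643·k + 5.3471·ln C = 20.1245;  5.3471·k + 4·ln C = 13.5506.
Slope k = (n·Σln r·ln q − Σln r·Σln q)/(n·Σ(ln r)² − (Σln r)²) = (4·20.1245 − 5.3471·13.5506)/3.6655 = 2.19393; ln C = (Σln q − k·Σln r)/n = 0.45485.

k = 2.194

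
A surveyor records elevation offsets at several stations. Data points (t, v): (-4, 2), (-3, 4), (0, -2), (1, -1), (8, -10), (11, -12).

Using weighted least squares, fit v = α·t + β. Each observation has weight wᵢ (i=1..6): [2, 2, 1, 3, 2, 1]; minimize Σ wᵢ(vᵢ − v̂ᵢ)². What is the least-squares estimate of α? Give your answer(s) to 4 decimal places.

α = -1.0714

AᵀWA·[α, β]ᵀ = AᵀWv reads: 302·α + 16·β = -335;  16·α + 11·β = -25.
(Σwᵢ·t·t = 302, Σwᵢ·t = 16, Σwᵢ·1 = 11, Σwᵢ·t·v = -335, Σwᵢ·v = -25.)
Eliminating β: 11·(row 1) − 16·(row 2) gives 3066·α = 11·(-335) − 16·(-25) = -3285, so α = -15/14.
Then β = ((-25) − 16·(-15/14))/11 = -5/7.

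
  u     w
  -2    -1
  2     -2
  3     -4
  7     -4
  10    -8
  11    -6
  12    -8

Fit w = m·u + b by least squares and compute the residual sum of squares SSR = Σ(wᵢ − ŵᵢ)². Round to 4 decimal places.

Normal-equation sums: Σu·u = 431, Σu = 43, Σ1 = 7.
And Σu·w = -284, Σw = -33.
det = 431·7 − 43² = 1168.
m = ((-284)·7 − 43·(-33))/1168 = -569/1168; b = (431·(-33) − 43·(-284))/1168 = -2011/1168.
Residuals: -295/1168, 813/1168, -477/584, 661/584, -1643/1168, 631/584, -505/1168; SSR = 6809/1168.

SSR = 5.8296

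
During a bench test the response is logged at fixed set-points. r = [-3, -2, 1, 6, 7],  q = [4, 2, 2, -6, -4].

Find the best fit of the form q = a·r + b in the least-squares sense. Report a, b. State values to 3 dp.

Setting ∂/∂a … = 0 gives: 99·a + 9·b = -78;  9·a + 5·b = -2.
Δ = 99·5 − 9² = 414.
a = ((-78)·5 − 9·(-2))/414 = -62/69; b = (99·(-2) − 9·(-78))/414 = 28/23.

a = -0.899, b = 1.217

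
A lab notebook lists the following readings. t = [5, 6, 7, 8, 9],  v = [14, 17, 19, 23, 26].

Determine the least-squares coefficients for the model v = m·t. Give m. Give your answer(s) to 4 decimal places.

Entries of XᵀX: Σt·t = 255.
Right-hand side: Σt·v = 723.
Hence m = 723 / 255 ≈ 2.83529.

m = 2.8353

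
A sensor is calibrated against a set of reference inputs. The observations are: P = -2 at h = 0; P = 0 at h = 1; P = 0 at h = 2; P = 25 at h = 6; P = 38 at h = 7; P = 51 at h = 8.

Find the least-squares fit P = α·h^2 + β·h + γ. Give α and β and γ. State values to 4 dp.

XᵀX·[α, β, γ]ᵀ = XᵀP reads: 7810·α + 1080·β + 154·γ = 6026;  1080·α + 154·β + 24·γ = 824;  154·α + 24·β + 6·γ = 112.
(Σh^2·h^2 = 7810, Σh^2·h = 1080, Σh^2 = 154, Σh·h = 154, Σh = 24, Σ1 = 6, Σh^2·P = 6026, Σh·P = 824, ΣP = 112.)
Inverting the 3×3 Gram matrix, [α, β, γ]ᵀ = [215/218, -4448/3161, -6437/6322]ᵀ.

α = 0.9862, β = -1.4071, γ = -1.0182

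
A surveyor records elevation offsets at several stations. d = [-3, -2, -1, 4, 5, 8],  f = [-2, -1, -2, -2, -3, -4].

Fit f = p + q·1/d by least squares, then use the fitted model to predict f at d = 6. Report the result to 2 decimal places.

From the data, Σ1 = 6, Σ1/d = -151/120, Σ1/d·1/d = 21301/14400.
And Σf = -14, Σ1/d·f = 47/30.
Δ = 6·(21301/14400) − (-151/120)² = 21001/2880.
p = ((-14)·(21301/14400) − (-151/120)·(47/30))/(21001/2880) = -269826/105005; q = (6·(47/30) − (-151/120)·(-14))/(21001/2880) = -23664/21001.
At d = 6: f̂ = (-269826/105005)·(1) + (-23664/21001)·(1/6) = -289546/105005.

f̂ = -2.76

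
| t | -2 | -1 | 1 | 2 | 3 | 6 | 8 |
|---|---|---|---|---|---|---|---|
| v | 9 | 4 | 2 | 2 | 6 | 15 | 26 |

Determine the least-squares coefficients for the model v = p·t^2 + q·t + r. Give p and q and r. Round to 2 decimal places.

Forming AᵀA = [[5507, 755, 119]; [755, 119, 17]; [119, 17, 7]] and Aᵀv = [2308, 300, 64]ᵀ gives AᵀA·[p, q, r]ᵀ = Aᵀv.
Row-reducing yields p = 48022/93801, q = -113458/93801, r = 105592/31267.

p = 0.51, q = -1.21, r = 3.38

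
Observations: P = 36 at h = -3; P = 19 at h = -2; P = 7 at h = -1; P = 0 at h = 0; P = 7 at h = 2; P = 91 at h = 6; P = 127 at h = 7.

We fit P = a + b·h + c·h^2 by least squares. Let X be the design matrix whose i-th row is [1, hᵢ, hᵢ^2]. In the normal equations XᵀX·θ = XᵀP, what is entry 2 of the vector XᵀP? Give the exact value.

1296

Entry 2 ↔ basis h, so (XᵀP)_{2} = Σᵢ (h)·Pᵢ = (-3)·(36) + (-2)·(19) + (-1)·(7) + (0)·(0) + (2)·(7) + (6)·(91) + (7)·(127) = 1296.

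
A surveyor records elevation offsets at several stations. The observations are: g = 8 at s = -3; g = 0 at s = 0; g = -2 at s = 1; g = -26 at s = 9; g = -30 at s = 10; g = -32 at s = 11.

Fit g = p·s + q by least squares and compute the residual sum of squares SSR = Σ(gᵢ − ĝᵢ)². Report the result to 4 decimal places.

SSR = 2.1471

Entries of XᵀX: Σs·s = 312, Σs = 28, Σ1 = 6.
For Xᵀg: Σs·g = -912, Σg = -82.
Normal equations: [[312, 28]; [28, 6]]·[p, q]ᵀ = [-912, -82]ᵀ.
det = 312·6 − 28² = 1088.
p = ((-912)·6 − 28·(-82))/1088 = -397/136; q = (312·(-82) − 28·(-912))/1088 = -3/68.
Residuals: -97/136, 3/68, 131/136, 43/136, -13/17, 21/136; SSR = 73/34.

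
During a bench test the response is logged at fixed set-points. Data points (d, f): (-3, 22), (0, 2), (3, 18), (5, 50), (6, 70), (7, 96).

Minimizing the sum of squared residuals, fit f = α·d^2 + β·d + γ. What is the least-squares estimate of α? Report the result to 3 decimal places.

The normal equations are: 4484·α + 684·β + 128·γ = 8834;  684·α + 128·β + 18·γ = 1330;  128·α + 18·β + 6·γ = 258.
(Σd^2·d^2 = 4484, Σd^2·d = 684, Σd^2 = 128, Σd·d = 128, Σd = 18, Σ1 = 6, Σd^2·f = 8834, Σd·f = 1330, Σf = 258.)
Row-reducing yields α = 11943/5962, β = -1811/2981, γ = 6224/2981.

α = 2.003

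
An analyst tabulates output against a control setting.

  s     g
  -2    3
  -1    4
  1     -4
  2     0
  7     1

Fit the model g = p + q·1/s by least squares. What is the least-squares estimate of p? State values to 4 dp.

Sums needed: Σ1 = 5, Σ1/s = 1/7, Σ1/s·1/s = 247/98.
And Σg = 4, Σ1/s·g = -131/14.
So AᵀA·[p, q]ᵀ = Aᵀg: [[5, 1/7]; [1/7, 247/98]]·[p, q]ᵀ = [4, -131/14]ᵀ.
det = 5·(247/98) − (1/7)² = 1233/98.
p = (4·(247/98) − (1/7)·(-131/14))/(1233/98) = 373/411; q = (5·(-131/14) − (1/7)·4)/(1233/98) = -1547/411.

p = 0.9075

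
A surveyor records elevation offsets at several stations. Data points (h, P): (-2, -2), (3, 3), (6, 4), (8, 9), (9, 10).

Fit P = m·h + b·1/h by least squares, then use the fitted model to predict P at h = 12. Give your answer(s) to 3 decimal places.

Sums needed: Σh·h = 194, Σh·1/h = 5, Σ1/h·1/h = 2161/5184.
Moment sums: Σh·P = 199, Σ1/h·P = 353/72.
So XᵀX·[m, b]ᵀ = XᵀP: [[194, 5]; [5, 2161/5184]]·[m, b]ᵀ = [199, 353/72]ᵀ.
Determinant 194·(2161/5184) − 5² = 144817/2592.
m = (199·(2161/5184) − 5·(353/72))/(144817/2592) = 302959/289634; b = (194·(353/72) − 5·199)/(144817/2592) = -113688/144817.
At h = 12: P̂ = (302959/289634)·(12) + (-113688/144817)·(1/12) = 1808280/144817.

P̂ = 12.487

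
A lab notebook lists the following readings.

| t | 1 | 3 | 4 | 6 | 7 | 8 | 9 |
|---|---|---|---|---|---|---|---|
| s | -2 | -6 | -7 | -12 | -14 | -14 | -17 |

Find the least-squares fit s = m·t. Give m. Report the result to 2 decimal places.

m = -1.89

Compute the Gram sums: Σt·t = 256.
And Σt·s = -483.
m = (-483)/256 = -1.88672.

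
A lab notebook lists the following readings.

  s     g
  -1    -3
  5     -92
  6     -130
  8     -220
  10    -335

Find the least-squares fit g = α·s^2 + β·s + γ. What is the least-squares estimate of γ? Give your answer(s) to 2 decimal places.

The normal system AᵀA·[α, β, γ]ᵀ = Aᵀg is [[16018, 1852, 226]; [1852, 226, 28]; [226, 28, 5]]·[α, β, γ]ᵀ = [-54563, -6347, -780]ᵀ.
Solving the 3×3 system (Gaussian elimination) gives α = -146299/48074, β = -135097/48074, γ = -5011/1849.

γ = -2.71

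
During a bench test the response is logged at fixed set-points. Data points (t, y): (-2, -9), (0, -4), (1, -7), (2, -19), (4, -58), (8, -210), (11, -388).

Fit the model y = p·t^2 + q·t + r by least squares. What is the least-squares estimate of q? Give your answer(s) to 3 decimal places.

Sums needed: Σt^2·t^2 = 19026, Σt^2·t = 1908, Σt^2 = 210, Σt·t = 210, Σt = 24, Σ1 = 7.
Moment sums: Σt^2·y = -61435, Σt·y = -6207, Σy = -695.
Row-reducing yields p = -746903/249606, q = -8353/3962, r = -95162/41601.

q = -2.108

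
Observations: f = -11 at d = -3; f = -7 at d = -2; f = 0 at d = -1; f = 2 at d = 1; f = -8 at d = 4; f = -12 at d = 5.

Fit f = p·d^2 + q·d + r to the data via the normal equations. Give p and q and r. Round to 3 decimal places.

From the data, Σd^2·d^2 = 980, Σd^2·d = 154, Σd^2 = 56, Σd·d = 56, Σd = 4, Σ1 = 6.
For Xᵀf: Σd^2·f = -553, Σd·f = -43, Σf = -36.
Inverting the 3×3 Gram matrix, [p, q, r]ᵀ = [-401/462, 509/330, 59/55]ᵀ.

p = -0.868, q = 1.542, r = 1.073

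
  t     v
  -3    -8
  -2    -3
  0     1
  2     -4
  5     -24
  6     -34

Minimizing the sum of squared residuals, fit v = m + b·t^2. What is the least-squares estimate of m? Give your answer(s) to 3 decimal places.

m = 0.592

Sums needed: Σ1 = 6, Σt^2 = 78, Σt^2·t^2 = 2034.
Right-hand side: Σv = -72, Σt^2·v = -1924.
So AᵀA·[m, b]ᵀ = Aᵀv: [[6, 78]; [78, 2034]]·[m, b]ᵀ = [-72, -1924]ᵀ.
Determinant 6·2034 − 78² = 6120.
m = ((-72)·2034 − 78·(-1924))/6120 = 151/255; b = (6·(-1924) − 78·(-72))/6120 = -247/255.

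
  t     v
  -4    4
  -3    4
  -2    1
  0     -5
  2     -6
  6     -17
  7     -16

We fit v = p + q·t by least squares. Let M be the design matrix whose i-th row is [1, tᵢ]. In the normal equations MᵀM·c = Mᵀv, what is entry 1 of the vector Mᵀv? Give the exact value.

Entry 1 ↔ basis 1, so (Mᵀv)_{1} = Σᵢ vᵢ = (1)·(4) + (1)·(4) + (1)·(1) + (1)·(-5) + (1)·(-6) + (1)·(-17) + (1)·(-16) = -35.

-35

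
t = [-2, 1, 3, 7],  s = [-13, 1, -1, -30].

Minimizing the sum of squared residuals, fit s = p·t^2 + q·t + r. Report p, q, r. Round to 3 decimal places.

The normal equations are: 2499·p + 363·q + 63·r = -1530;  363·p + 63·q + 9·r = -186;  63·p + 9·q + 4·r = -43.
Solving the 3×3 system (Gaussian elimination) gives p = -3713/3436, q = 12043/3436, r = -2777/1718.

p = -1.081, q = 3.505, r = -1.616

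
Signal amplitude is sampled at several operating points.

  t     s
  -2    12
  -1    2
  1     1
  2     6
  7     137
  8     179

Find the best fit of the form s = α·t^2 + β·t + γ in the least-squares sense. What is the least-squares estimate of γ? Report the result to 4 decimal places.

Sums needed: Σt^2·t^2 = 6531, Σt^2·t = 855, Σt^2 = 123, Σt·t = 123, Σt = 15, Σ1 = 6.
For Mᵀs: Σt^2·s = 18244, Σt·s = 2378, Σs = 337.
Normal equations: [[6531, 855, 123]; [855, 123, 15]; [123, 15, 6]]·[α, β, γ]ᵀ = [18244, 2378, 337]ᵀ.
Row-reducing yields α = 42833/14352, β = -5511/4784, γ = -1915/897.

γ = -2.1349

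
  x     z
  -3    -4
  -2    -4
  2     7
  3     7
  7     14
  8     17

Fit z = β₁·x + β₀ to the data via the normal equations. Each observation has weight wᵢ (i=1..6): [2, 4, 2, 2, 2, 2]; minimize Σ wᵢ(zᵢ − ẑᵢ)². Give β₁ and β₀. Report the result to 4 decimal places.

Forming AᵀWA = [[286, 26]; [26, 14]] and AᵀWz = [594, 66]ᵀ gives AᵀWA·[β₁, β₀]ᵀ = AᵀWz.
Eliminating β₀: 14·(row 1) − 26·(row 2) gives 3328·β₁ = 14·594 − 26·66 = 6600, so β₁ = 825/416.
Then β₀ = (66 − 26·(825/416))/14 = 33/32.

β₁ = 1.9832, β₀ = 1.0313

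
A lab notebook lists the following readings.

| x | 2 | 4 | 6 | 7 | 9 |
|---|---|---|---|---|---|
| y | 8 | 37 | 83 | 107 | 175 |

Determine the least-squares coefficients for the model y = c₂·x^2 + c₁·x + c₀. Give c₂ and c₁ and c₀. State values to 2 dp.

c₂ = 1.83, c₁ = 3.68, c₀ = -6.67

Entries of MᵀM: Σx^2·x^2 = 10530, Σx^2·x = 1360, Σx^2 = 186, Σx·x = 186, Σx = 28, Σ1 = 5.
And Σx^2·y = 23030, Σx·y = 2986, Σy = 410.
MᵀM·[c₂, c₁, c₀]ᵀ = Mᵀy becomes [[10530, 1360, 186]; [1360, 186, 28]; [186, 28, 5]]·[c₂, c₁, c₀]ᵀ = [23030, 2986, 410]ᵀ.
Row-reducing yields c₂ = 9277/5071, c₁ = 18671/5071, c₀ = -33840/5071.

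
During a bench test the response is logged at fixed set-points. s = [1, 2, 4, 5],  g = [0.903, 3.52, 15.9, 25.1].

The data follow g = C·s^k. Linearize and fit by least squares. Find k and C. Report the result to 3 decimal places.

k = 2.077, C = 0.879

Taking logs, ln g = k·ln s + ln C, so regress ln g on ln s.
Σln s = 3.6889, Σ(ln s)² = 4.9926, Σln g = 7.1456, Σln s·ln g = 9.8942.
Equations: 4.9926·k + 3.6889·ln C = 9.8942;  3.6889·k + 4·ln C = 7.1456.
Slope k = (n·Σln s·ln g − Σln s·Σln g)/(n·Σ(ln s)² − (Σln s)²) = (4·9.8942 − 3.6889·7.1456)/6.3624 = 2.07746; ln C = (Σln g − k·Σln s)/n = -0.12947, so C = exp(-0.12947) = 0.87856.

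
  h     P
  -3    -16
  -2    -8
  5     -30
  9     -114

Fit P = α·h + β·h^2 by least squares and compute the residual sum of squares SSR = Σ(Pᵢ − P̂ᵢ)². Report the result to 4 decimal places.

From the data, Σh·h = 119, Σh·h^2 = 819, Σh^2·h^2 = 7283.
Moment sums: Σh·P = -1112, Σh^2·P = -10160.
Normal equations: [[119, 819]; [819, 7283]]·[α, β]ᵀ = [-1112, -10160]ᵀ.
det = 119·7283 − 819² = 195916.
α = ((-1112)·7283 − 819·(-10160))/195916 = 55586/48979; β = (119·(-10160) − 819·(-1112))/195916 = -10654/6997.
Residuals: 54296/48979, 17652/48979, 117150/48979, -43062/48979; SSR = 384616/48979.

SSR = 7.8527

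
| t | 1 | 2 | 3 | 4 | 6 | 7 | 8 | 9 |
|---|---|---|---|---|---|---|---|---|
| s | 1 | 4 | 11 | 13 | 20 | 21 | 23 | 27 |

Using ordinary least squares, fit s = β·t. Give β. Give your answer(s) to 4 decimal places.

β = 3.0308

Forming XᵀX = [[260]] and Xᵀs = [788]ᵀ gives XᵀX·[β]ᵀ = Xᵀs.
Hence β = 788 / 260 ≈ 3.03077.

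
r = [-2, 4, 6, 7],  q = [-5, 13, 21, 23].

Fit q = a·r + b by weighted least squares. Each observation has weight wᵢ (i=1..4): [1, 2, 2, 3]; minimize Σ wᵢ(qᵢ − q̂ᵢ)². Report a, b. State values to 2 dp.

The normal system XᵀWX·[a, b]ᵀ = XᵀWq is [[255, 39]; [39, 8]]·[a, b]ᵀ = [849, 132]ᵀ.
det = 255·8 − 39² = 519.
a = (849·8 − 39·132)/519 = 548/173; b = (255·132 − 39·849)/519 = 183/173.

a = 3.17, b = 1.06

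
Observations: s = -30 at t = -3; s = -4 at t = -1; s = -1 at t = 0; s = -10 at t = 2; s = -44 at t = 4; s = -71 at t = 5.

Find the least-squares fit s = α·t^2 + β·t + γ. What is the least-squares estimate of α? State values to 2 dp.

α = -3.00

Setting ∂/∂α … = 0 gives: 979·α + 169·β + 55·γ = -2793;  169·α + 55·β + 7·γ = -457;  55·α + 7·β + 6·γ = -160.
(Σt^2·t^2 = 979, Σt^2·t = 169, Σt^2 = 55, Σt·t = 55, Σt = 7, Σ1 = 6, Σt^2·s = -2793, Σt·s = -457, Σs = -160.)
Row-reducing yields α = -50665/16872, β = 433/456, γ = -697/2812.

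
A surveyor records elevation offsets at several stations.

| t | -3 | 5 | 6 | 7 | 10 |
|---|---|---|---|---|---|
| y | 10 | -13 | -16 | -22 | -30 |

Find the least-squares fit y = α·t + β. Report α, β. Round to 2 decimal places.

α = -3.09, β = 1.23

Forming MᵀM = [[219, 25]; [25, 5]] and Mᵀy = [-645, -71]ᵀ gives MᵀM·[α, β]ᵀ = Mᵀy.
Eliminating β: 5·(row 1) − 25·(row 2) gives 470·α = 5·(-645) − 25·(-71) = -1450, so α = -145/47.
Then β = ((-71) − 25·(-145/47))/5 = 288/235.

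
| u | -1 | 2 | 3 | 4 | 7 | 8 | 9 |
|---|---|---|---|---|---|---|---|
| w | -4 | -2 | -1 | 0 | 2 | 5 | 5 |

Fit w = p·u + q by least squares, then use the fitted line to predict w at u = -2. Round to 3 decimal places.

ŵ = -5.471

Compute the Gram sums: Σu·u = 224, Σu = 32, Σ1 = 7.
For Xᵀw: Σu·w = 96, Σw = 5.
So XᵀX·[p, q]ᵀ = Xᵀw: [[224, 32]; [32, 7]]·[p, q]ᵀ = [96, 5]ᵀ.
Determinant 224·7 − 32² = 544.
p = (96·7 − 32·5)/544 = 16/17; q = (224·5 − 32·96)/544 = -61/17.
At u = -2: ŵ = (16/17)·(-2) + (-61/17)·(1) = -93/17.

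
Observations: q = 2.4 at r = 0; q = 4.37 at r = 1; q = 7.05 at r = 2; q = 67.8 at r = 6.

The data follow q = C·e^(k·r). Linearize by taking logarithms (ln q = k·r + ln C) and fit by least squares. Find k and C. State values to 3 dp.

k = 0.555, C = 2.415

Let Y = ln q. Fitting Y = k·r + ln C by least squares:
AᵀA = [[41.0000, 9.0000]; [9.0000, 4]], rhs = [30.6802, 8.5198]ᵀ  (here Σr = 9.0000, Σ(r)² = 41.0000, Σln q = 8.5198, Σr·ln q = 30.6802).
Solving (det = 83.0000): k = 0.55473, ln C = 0.88182, so C = exp(0.88182) = 2.41529.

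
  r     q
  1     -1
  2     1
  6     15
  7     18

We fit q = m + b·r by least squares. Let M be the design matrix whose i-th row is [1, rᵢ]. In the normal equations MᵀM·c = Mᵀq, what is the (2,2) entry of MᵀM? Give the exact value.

Row 2 ↔ basis r, column 2 ↔ basis r, so (MᵀM)_{2,2} = Σᵢ (r)·(r) = (1)·(1) + (2)·(2) + (6)·(6) + (7)·(7) = 90.

90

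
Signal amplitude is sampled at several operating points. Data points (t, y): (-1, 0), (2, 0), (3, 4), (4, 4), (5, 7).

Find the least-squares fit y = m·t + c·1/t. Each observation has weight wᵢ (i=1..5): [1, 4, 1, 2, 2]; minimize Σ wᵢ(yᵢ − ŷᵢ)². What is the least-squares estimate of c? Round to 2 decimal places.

c = -3.18

Entries of XᵀWX: Σwᵢ·t·t = 108, Σwᵢ·t·1/t = 10, Σwᵢ·1/t·1/t = 4169/1800.
And Σwᵢ·t·y = 114, Σwᵢ·1/t·y = 92/15.
XᵀWX·[m, c]ᵀ = XᵀWy becomes [[108, 10]; [10, 4169/1800]]·[m, c]ᵀ = [114, 92/15]ᵀ.
Eliminating c: (4169/1800)·(row 1) − 10·(row 2) gives (7507/50)·m = (4169/1800)·114 − 10·(92/15) = 60811/300, so m = 60811/45042.
Then c = ((92/15) − 10·(60811/45042))/(4169/1800) = -23880/7507.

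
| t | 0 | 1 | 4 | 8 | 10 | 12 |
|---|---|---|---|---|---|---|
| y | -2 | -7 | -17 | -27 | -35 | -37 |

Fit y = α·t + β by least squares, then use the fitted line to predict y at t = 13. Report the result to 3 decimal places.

Setting ∂/∂α … = 0 gives: 325·α + 35·β = -1085;  35·α + 6·β = -125.
det = 325·6 − 35² = 725.
α = ((-1085)·6 − 35·(-125))/725 = -427/145; β = (325·(-125) − 35·(-1085))/725 = -106/29.
At t = 13: ŷ = (-427/145)·(13) + (-106/29)·(1) = -6081/145.

ŷ = -41.938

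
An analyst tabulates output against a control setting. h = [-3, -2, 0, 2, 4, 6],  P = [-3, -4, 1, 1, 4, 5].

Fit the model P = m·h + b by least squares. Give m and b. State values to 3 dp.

m = 0.992, b = -0.490

The normal system MᵀM·[m, b]ᵀ = MᵀP is [[69, 7]; [7, 6]]·[m, b]ᵀ = [65, 4]ᵀ.
Δ = 69·6 − 7² = 365.
m = (65·6 − 7·4)/365 = 362/365; b = (69·4 − 7·65)/365 = -179/365.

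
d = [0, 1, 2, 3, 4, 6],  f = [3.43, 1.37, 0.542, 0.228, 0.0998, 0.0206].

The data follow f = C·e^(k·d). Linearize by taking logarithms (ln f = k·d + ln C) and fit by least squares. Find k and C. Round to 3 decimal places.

k = -0.853, C = 3.170

Taking logs, ln f = k·d + ln C, so regress ln f on d.
Sums: Σd = 16.0000, Σ(d)² = 66.0000, Σln f = -6.7306, Σd·ln f = -37.8585.
Normal system: [[66.0000, 16.0000]; [16.0000, 6]]·[k, ln C]ᵀ = [-37.8585, -6.7306]ᵀ.
Slope k = (n·Σd·ln f − Σd·Σln f)/(n·Σ(d)² − (Σd)²) = (6·-37.8585 − 16.0000·-6.7306)/140.0000 = -0.85330; ln C = (Σln f − k·Σd)/n = 1.15370, so C = exp(1.15370) = 3.16991.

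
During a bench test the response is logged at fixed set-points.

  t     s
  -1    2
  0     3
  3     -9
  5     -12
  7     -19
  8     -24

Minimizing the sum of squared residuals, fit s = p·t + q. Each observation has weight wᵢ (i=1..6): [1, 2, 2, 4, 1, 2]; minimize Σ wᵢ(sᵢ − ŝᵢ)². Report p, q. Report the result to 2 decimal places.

p = -3.01, q = 1.62

From the data, Σwᵢ·t·t = 296, Σwᵢ·t = 48, Σwᵢ·1 = 12.
Right-hand side: Σwᵢ·t·s = -813, Σwᵢ·s = -125.
Eliminating q: 12·(row 1) − 48·(row 2) gives 1248·p = 12·(-813) − 48·(-125) = -3756, so p = -313/104.
Then q = ((-125) − 48·(-313/104))/12 = 253/156.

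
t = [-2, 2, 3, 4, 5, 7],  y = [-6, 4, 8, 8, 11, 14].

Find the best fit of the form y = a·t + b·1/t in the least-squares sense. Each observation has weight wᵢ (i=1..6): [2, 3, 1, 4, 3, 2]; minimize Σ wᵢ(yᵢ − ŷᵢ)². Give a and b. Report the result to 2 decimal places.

Entries of MᵀWM: Σwᵢ·t·t = 266, Σwᵢ·t·1/t = 15, Σwᵢ·1/t·1/t = 39071/22050.
Moment sums: Σwᵢ·t·y = 561, Σwᵢ·1/t·y = 499/15.
Normal equations: [[266, 15]; [15, 39071/22050]]·[a, b]ᵀ = [561, 499/15]ᵀ.
det = 266·(39071/22050) − 15² = 387974/1575.
a = (561·(39071/22050) − 15·(499/15))/(387974/1575) = 10915881/5431636; b = (266·(499/15) − 15·561)/(387974/1575) = 683445/387974.

a = 2.01, b = 1.76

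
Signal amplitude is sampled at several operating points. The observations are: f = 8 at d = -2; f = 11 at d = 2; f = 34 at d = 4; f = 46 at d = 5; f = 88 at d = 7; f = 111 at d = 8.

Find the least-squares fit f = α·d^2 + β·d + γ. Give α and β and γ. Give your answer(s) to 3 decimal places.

α = 1.570, β = 0.945, γ = 3.503

Setting ∂/∂α … = 0 gives: 7410·α + 1044·β + 162·γ = 13186;  1044·α + 162·β + 24·γ = 1876;  162·α + 24·β + 6·γ = 298.
(Σd^2·d^2 = 7410, Σd^2·d = 1044, Σd^2 = 162, Σd·d = 162, Σd = 24, Σ1 = 6, Σd^2·f = 13186, Σd·f = 1876, Σf = 298.)
Row-reducing yields α = 259/165, β = 52/55, γ = 578/165.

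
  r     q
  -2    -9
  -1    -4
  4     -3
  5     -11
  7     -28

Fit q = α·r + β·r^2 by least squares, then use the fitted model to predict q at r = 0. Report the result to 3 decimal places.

q̂ = 0.000

From the data, Σr·r = 95, Σr·r^2 = 523, Σr^2·r^2 = 3299.
Moment sums: Σr·q = -241, Σr^2·q = -1735.
Eliminating β: 3299·(row 1) − 523·(row 2) gives 39876·α = 3299·(-241) − 523·(-1735) = 112346, so α = 56173/19938.
Then β = ((-1735) − 523·(56173/19938))/3299 = -19391/19938.
At r = 0: q̂ = (56173/19938)·(0) + (-19391/19938)·(0) = 0.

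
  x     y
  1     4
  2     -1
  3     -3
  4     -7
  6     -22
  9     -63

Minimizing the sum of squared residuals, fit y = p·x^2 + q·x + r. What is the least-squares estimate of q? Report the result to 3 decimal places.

q = 1.777

Sums needed: Σx^2·x^2 = 8211, Σx^2·x = 1045, Σx^2 = 147, Σx·x = 147, Σx = 25, Σ1 = 6.
For Aᵀy: Σx^2·y = -6034, Σx·y = -734, Σy = -92.
Normal equations: [[8211, 1045, 147]; [1045, 147, 25]; [147, 25, 6]]·[p, q, r]ᵀ = [-6034, -734, -92]ᵀ.
Solving the 3×3 system (Gaussian elimination) gives p = -7685/7788, q = 4613/2596, r = 2801/1947.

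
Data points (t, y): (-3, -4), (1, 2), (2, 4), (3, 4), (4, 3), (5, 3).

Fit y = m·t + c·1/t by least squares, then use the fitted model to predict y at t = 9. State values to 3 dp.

ŷ = 6.915

Entries of XᵀX: Σt·t = 64, Σt·1/t = 6, Σ1/t·1/t = 5669/3600.
And Σt·y = 61, Σ1/t·y = 481/60.
Normal equations: [[64, 6]; [6, 5669/3600]]·[m, c]ᵀ = [61, 481/60]ᵀ.
Determinant 64·(5669/3600) − 6² = 14576/225.
m = (61·(5669/3600) − 6·(481/60))/(14576/225) = 172649/233216; c = (64·(481/60) − 6·61)/(14576/225) = 16545/7288.
At t = 9: ŷ = (172649/233216)·(9) + (16545/7288)·(1/9) = 4838003/699648.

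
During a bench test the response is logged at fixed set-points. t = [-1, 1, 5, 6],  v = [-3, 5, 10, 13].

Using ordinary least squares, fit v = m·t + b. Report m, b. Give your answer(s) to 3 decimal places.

m = 2.053, b = 0.603

Normal-equation sums: Σt·t = 63, Σt = 11, Σ1 = 4.
Right-hand side: Σt·v = 136, Σv = 25.
Normal equations: [[63, 11]; [11, 4]]·[m, b]ᵀ = [136, 25]ᵀ.
Determinant 63·4 − 11² = 131.
m = (136·4 − 11·25)/131 = 269/131; b = (63·25 − 11·136)/131 = 79/131.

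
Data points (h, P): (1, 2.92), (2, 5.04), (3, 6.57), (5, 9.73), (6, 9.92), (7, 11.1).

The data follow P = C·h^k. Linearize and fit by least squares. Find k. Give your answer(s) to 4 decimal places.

k = 0.6854

Let Y = ln P. Fitting Y = k·ln h + ln C by least squares:
Σln h = 7.1389, Σ(ln h)² = 11.2747, Σln P = 11.5482, Σln h·ln P = 15.6461.
Normal system: [[11.2747, 7.1389]; [7.1389, 6]]·[k, ln C]ᵀ = [15.6461, 11.5482]ᵀ.
Δ = 11.2747·6 − (7.1389)² = 16.6845; k = (15.6461·6 − 7.1389·11.5482)/16.6845 = 0.68537, ln C = (11.2747·11.5482 − 7.1389·15.6461)/16.6845 = 1.10924.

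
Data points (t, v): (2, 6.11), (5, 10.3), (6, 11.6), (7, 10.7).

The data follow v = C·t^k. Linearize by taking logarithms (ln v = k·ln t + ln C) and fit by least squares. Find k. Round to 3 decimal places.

k = 0.504

Linearized form: ln v = k·ln t + ln C. From the 4 transformed points,
Σln t = 6.0403, Σ(ln t)² = 10.0677, Σln v = 8.9633, Σln t·ln v = 14.0119.
Equations: 10.0677·k + 6.0403·ln C = 14.0119;  6.0403·k + 4·ln C = 8.9633.
Solving (det = 3.7862): k = 0.50362, ln C = 1.48033.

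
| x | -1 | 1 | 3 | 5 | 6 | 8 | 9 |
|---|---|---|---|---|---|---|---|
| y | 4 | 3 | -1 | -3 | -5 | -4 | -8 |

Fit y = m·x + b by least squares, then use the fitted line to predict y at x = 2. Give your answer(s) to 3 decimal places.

ŷ = 0.772

With design matrix A, AᵀA = [[217, 31]; [31, 7]] and Aᵀy = [-153, -14]ᵀ.
det = 217·7 − 31² = 558.
m = ((-153)·7 − 31·(-14))/558 = -637/558; b = (217·(-14) − 31·(-153))/558 = 55/18.
At x = 2: ŷ = (-637/558)·(2) + (55/18)·(1) = 431/558.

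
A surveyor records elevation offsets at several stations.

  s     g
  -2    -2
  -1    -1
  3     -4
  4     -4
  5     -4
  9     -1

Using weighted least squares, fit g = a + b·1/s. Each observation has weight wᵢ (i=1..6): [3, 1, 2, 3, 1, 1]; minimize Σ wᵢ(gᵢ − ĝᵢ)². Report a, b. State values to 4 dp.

a = -3.0660, b = -2.2357

Normal-equation sums: Σwᵢ·1 = 11, Σwᵢ·1/s = -139/180, Σwᵢ·1/s·1/s = 71671/32400.
Right-hand side: Σwᵢ·g = -32, Σwᵢ·1/s·g = -116/45.
Normal equations: [[11, -139/180]; [-139/180, 71671/32400]]·[a, b]ᵀ = [-32, -116/45]ᵀ.
Determinant 11·(71671/32400) − (-139/180)² = 38453/1620.
a = ((-32)·(71671/32400) − (-139/180)·(-116/45))/(38453/1620) = -589492/192265; b = (11·(-116/45) − (-139/180)·(-32))/(38453/1620) = -85968/38453.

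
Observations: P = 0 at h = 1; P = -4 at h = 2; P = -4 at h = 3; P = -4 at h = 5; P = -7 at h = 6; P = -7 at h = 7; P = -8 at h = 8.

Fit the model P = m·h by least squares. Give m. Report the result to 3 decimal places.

m = -1.037

The normal system XᵀX·[m]ᵀ = XᵀP is [[188]]·[m]ᵀ = [-195]ᵀ.
m = (-195)/188 = -1.03723.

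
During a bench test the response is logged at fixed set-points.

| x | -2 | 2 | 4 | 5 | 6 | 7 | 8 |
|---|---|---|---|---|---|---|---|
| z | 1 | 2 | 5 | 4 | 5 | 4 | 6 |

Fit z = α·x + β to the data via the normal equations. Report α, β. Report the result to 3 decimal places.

α = 0.465, β = 1.864

Forming AᵀA = [[198, 30]; [30, 7]] and Aᵀz = [148, 27]ᵀ gives AᵀA·[α, β]ᵀ = Aᵀz.
Eliminating β: 7·(row 1) − 30·(row 2) gives 486·α = 7·148 − 30·27 = 226, so α = 113/243.
Then β = (27 − 30·(113/243))/7 = 151/81.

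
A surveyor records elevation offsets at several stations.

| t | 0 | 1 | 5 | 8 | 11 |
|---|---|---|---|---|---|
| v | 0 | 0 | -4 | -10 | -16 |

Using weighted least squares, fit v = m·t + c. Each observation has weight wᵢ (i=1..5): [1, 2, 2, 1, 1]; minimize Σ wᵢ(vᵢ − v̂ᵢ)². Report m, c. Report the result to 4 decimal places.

m = -1.4585, c = 1.6017

Compute the Gram sums: Σwᵢ·t·t = 237, Σwᵢ·t = 31, Σwᵢ·1 = 7.
Right-hand side: Σwᵢ·t·v = -296, Σwᵢ·v = -34.
Determinant 237·7 − 31² = 698.
m = ((-296)·7 − 31·(-34))/698 = -509/349; c = (237·(-34) − 31·(-296))/698 = 559/349.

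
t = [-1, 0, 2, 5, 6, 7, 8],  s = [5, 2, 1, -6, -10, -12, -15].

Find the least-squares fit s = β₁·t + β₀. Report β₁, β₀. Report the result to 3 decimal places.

The normal equations are: 179·β₁ + 27·β₀ = -297;  27·β₁ + 7·β₀ = -35.
(Σt·t = 179, Σt = 27, Σ1 = 7, Σt·s = -297, Σs = -35.)
Eliminating β₀: 7·(row 1) − 27·(row 2) gives 524·β₁ = 7·(-297) − 27·(-35) = -1134, so β₁ = -567/262.
Then β₀ = ((-35) − 27·(-567/262))/7 = 877/262.

β₁ = -2.164, β₀ = 3.347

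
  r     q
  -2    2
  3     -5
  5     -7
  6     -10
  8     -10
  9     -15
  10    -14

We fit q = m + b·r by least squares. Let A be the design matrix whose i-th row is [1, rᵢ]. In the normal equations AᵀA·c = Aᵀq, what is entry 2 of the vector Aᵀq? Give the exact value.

Entry 2 ↔ basis r, so (Aᵀq)_{2} = Σᵢ (r)·qᵢ = (-2)·(2) + (3)·(-5) + (5)·(-7) + (6)·(-10) + (8)·(-10) + (9)·(-15) + (10)·(-14) = -469.

-469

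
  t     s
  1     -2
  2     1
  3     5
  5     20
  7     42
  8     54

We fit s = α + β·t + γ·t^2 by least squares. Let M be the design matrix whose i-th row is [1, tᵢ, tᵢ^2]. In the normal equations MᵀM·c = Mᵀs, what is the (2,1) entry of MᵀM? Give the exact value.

Row 2 ↔ basis t, column 1 ↔ basis 1, so (MᵀM)_{2,1} = Σᵢ t = (1)·(1) + (2)·(1) + (3)·(1) + (5)·(1) + (7)·(1) + (8)·(1) = 26.

26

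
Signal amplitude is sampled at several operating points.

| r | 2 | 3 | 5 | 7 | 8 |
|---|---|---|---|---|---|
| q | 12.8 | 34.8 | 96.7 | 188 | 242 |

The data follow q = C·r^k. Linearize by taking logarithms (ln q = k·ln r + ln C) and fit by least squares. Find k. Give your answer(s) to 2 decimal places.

k = 2.10

Taking logs, ln q = k·ln r + ln C, so regress ln q on ln r.
Σln r = 7.4265, Σ(ln r)² = 12.3883, Σln q = 21.3961, Σln r·ln q = 34.6281.
Normal system: [[12.3883, 7.4265]; [7.4265, 5]]·[k, ln C]ᵀ = [34.6281, 21.3961]ᵀ.
Δ = 12.3883·5 − (7.4265)² = 6.7880; k = (34.6281·5 − 7.4265·21.3961)/6.7880 = 2.09804, ln C = (12.3883·21.3961 − 7.4265·34.6281)/6.7880 = 1.16297.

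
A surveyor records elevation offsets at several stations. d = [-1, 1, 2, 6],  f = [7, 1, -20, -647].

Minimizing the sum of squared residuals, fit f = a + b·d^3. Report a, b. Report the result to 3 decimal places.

With design matrix A, AᵀA = [[4, 224]; [224, 46722]] and Aᵀf = [-659, -139918]ᵀ.
Δ = 4·46722 − 224² = 136712.
a = ((-659)·46722 − 224·(-139918))/136712 = 275917/68356; b = (4·(-139918) − 224·(-659))/136712 = -51507/17089.

a = 4.036, b = -3.014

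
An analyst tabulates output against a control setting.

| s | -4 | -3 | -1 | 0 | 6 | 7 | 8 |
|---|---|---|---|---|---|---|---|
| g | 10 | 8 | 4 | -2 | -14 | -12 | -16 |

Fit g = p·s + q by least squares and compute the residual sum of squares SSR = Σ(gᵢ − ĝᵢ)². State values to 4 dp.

The normal system XᵀX·[p, q]ᵀ = Xᵀg is [[175, 13]; [13, 7]]·[p, q]ᵀ = [-364, -22]ᵀ.
Eliminating q: 7·(row 1) − 13·(row 2) gives 1056·p = 7·(-364) − 13·(-22) = -2262, so p = -377/176.
Then q = ((-22) − 13·(-377/176))/7 = 147/176.
Residuals: 105/176, 65/88, 45/44, -499/176, -349/176, 95/44, 53/176; SSR = 1643/88.

SSR = 18.6705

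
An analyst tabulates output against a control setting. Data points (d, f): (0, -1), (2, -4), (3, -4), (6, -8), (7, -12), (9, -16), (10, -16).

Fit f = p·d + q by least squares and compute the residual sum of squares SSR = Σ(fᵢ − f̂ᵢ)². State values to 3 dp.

SSR = 7.577

From the data, Σd·d = 279, Σd = 37, Σ1 = 7.
Right-hand side: Σd·f = -456, Σf = -61.
Normal equations: [[279, 37]; [37, 7]]·[p, q]ᵀ = [-456, -61]ᵀ.
Δ = 279·7 − 37² = 584.
p = ((-456)·7 − 37·(-61))/584 = -935/584; q = (279·(-61) − 37·(-456))/584 = -147/584.
Residuals: -437/584, -319/584, 77/73, 1085/584, -79/146, -391/292, 153/584; SSR = 4425/584.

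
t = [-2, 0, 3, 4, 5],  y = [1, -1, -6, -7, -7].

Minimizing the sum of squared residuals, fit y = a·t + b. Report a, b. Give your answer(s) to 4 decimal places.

Normal-equation sums: Σt·t = 54, Σt = 10, Σ1 = 5.
Moment sums: Σt·y = -83, Σy = -20.
XᵀX·[a, b]ᵀ = Xᵀy becomes [[54, 10]; [10, 5]]·[a, b]ᵀ = [-83, -20]ᵀ.
Determinant 54·5 − 10² = 170.
a = ((-83)·5 − 10·(-20))/170 = -43/34; b = (54·(-20) − 10·(-83))/170 = -25/17.

a = -1.2647, b = -1.4706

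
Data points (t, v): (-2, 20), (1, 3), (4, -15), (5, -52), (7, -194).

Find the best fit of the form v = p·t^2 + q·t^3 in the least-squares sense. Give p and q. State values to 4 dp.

From the data, Σt^2·t^2 = 3299, Σt^2·t^3 = 20925, Σt^3·t^3 = 137435.
For Mᵀv: Σt^2·v = -10963, Σt^3·v = -74159.
Determinant 3299·137435 − 20925² = 15542440.
p = ((-10963)·137435 − 20925·(-74159))/15542440 = 4507717/1554244; q = (3299·(-74159) − 20925·(-10963))/15542440 = -7624883/7771220.

p = 2.9003, q = -0.9812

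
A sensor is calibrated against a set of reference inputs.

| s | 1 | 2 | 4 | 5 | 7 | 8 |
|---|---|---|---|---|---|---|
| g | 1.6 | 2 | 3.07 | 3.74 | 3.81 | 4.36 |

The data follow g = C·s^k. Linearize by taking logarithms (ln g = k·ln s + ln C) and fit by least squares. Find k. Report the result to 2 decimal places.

Linearized form: ln g = k·ln s + ln C. From the 6 transformed points,
Σln s = 7.7142, Σ(ln s)² = 13.1032, Σln g = 6.4140, Σln s·ln g = 9.8232.
Equations: 13.1032·k + 7.7142·ln C = 9.8232;  7.7142·k + 6·ln C = 6.4140.
Δ = 13.1032·6 − (7.7142)² = 19.1098; k = (9.8232·6 − 7.7142·6.4140)/19.1098 = 0.49505, ln C = (13.1032·6.4140 − 7.7142·9.8232)/19.1098 = 0.43252.

k = 0.50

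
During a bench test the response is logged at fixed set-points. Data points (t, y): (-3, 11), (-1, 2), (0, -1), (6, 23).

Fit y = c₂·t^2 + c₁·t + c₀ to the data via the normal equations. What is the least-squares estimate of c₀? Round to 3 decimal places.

Compute the Gram sums: Σt^2·t^2 = 1378, Σt^2·t = 188, Σt^2 = 46, Σt·t = 46, Σt = 2, Σ1 = 4.
Right-hand side: Σt^2·y = 929, Σt·y = 103, Σy = 35.
Normal equations: [[1378, 188, 46]; [188, 46, 2]; [46, 2, 4]]·[c₂, c₁, c₀]ᵀ = [929, 103, 35]ᵀ.
Solving the 3×3 system (Gaussian elimination) gives c₂ = 213/244, c₁ = -1587/1220, c₀ = -779/1220.

c₀ = -0.639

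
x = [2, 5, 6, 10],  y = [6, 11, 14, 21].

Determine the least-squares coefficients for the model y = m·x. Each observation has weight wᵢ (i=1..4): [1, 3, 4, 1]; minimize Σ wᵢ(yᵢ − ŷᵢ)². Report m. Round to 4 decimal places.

m = 2.2384

With design matrix A, AᵀWA = [[323]] and AᵀWy = [723]ᵀ.
Hence m = 723 / 323 ≈ 2.23839.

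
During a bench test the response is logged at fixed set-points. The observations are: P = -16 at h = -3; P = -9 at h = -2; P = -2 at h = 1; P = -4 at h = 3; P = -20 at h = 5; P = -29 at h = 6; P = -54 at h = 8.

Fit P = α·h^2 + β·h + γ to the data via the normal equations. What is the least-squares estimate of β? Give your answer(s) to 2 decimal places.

Entries of AᵀA: Σh^2·h^2 = 6196, Σh^2·h = 846, Σh^2 = 148, Σh·h = 148, Σh = 18, Σ1 = 7.
Right-hand side: Σh^2·P = -5218, Σh·P = -654, ΣP = -134.
So AᵀA·[α, β, γ]ᵀ = AᵀP: [[6196, 846, 148]; [846, 148, 18]; [148, 18, 7]]·[α, β, γ]ᵀ = [-5218, -654, -134]ᵀ.
Solving the 3×3 system (Gaussian elimination) gives α = -172475/166809, β = 93921/55603, γ = -271120/166809.

β = 1.69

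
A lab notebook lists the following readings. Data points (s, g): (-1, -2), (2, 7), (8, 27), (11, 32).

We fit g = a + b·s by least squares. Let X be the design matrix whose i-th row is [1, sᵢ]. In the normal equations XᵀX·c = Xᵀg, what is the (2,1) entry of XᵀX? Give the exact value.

20

Row 2 ↔ basis s, column 1 ↔ basis 1, so (XᵀX)_{2,1} = Σᵢ s = (-1)·(1) + (2)·(1) + (8)·(1) + (11)·(1) = 20.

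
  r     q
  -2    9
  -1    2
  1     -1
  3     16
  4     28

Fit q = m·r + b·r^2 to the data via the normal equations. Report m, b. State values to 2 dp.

m = -0.70, b = 1.93

The normal system XᵀX·[m, b]ᵀ = Xᵀq is [[31, 83]; [83, 355]]·[m, b]ᵀ = [139, 629]ᵀ.
Eliminating b: 355·(row 1) − 83·(row 2) gives 4116·m = 355·139 − 83·629 = -2862, so m = -477/686.
Then b = (629 − 83·(-477/686))/355 = 1327/686.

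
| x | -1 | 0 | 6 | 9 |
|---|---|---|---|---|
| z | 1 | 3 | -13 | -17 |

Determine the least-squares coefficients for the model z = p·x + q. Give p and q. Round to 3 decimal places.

p = -2.043, q = 0.652

Compute the Gram sums: Σx·x = 118, Σx = 14, Σ1 = 4.
And Σx·z = -232, Σz = -26.
So AᵀA·[p, q]ᵀ = Aᵀz: [[118, 14]; [14, 4]]·[p, q]ᵀ = [-232, -26]ᵀ.
Eliminating q: 4·(row 1) − 14·(row 2) gives 276·p = 4·(-232) − 14·(-26) = -564, so p = -47/23.
Then q = ((-26) − 14·(-47/23))/4 = 15/23.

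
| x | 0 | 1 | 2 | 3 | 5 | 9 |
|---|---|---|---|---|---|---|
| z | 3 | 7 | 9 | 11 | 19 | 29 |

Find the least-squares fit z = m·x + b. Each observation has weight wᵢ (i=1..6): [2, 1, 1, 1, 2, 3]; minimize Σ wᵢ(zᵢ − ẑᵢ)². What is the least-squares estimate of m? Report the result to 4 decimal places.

m = 2.8796

Setting ∂/∂m … = 0 gives: 307·m + 43·b = 1031;  43·m + 10·b = 158.
Determinant 307·10 − 43² = 1221.
m = (1031·10 − 43·158)/1221 = 1172/407; b = (307·158 − 43·1031)/1221 = 1391/407.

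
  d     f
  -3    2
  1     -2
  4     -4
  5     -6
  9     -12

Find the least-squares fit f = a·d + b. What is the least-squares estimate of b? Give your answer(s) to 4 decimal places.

b = -0.7723

Normal-equation sums: Σd·d = 132, Σd = 16, Σ1 = 5.
Moment sums: Σd·f = -162, Σf = -22.
So XᵀX·[a, b]ᵀ = Xᵀf: [[132, 16]; [16, 5]]·[a, b]ᵀ = [-162, -22]ᵀ.
Δ = 132·5 − 16² = 404.
a = ((-162)·5 − 16·(-22))/404 = -229/202; b = (132·(-22) − 16·(-162))/404 = -78/101.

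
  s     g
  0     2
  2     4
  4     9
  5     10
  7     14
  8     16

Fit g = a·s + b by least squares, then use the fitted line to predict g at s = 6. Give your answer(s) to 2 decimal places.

ĝ = 12.17

Setting ∂/∂a … = 0 gives: 158·a + 26·b = 320;  26·a + 6·b = 55.
Eliminating b: 6·(row 1) − 26·(row 2) gives 272·a = 6·320 − 26·55 = 490, so a = 245/136.
Then b = (55 − 26·(245/136))/6 = 185/136.
At s = 6: ĝ = (245/136)·(6) + (185/136)·(1) = 1655/136.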